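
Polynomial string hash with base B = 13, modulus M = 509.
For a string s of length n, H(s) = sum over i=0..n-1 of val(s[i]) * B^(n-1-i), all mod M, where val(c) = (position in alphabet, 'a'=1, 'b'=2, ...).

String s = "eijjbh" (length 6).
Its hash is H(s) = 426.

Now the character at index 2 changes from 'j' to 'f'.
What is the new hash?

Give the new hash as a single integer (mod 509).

Answer: 291

Derivation:
val('j') = 10, val('f') = 6
Position k = 2, exponent = n-1-k = 3
B^3 mod M = 13^3 mod 509 = 161
Delta = (6 - 10) * 161 mod 509 = 374
New hash = (426 + 374) mod 509 = 291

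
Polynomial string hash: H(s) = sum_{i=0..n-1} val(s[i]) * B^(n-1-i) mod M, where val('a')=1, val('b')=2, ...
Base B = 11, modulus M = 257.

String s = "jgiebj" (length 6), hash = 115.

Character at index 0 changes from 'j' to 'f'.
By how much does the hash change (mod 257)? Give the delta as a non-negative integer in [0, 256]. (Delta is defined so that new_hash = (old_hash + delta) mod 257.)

Delta formula: (val(new) - val(old)) * B^(n-1-k) mod M
  val('f') - val('j') = 6 - 10 = -4
  B^(n-1-k) = 11^5 mod 257 = 169
  Delta = -4 * 169 mod 257 = 95

Answer: 95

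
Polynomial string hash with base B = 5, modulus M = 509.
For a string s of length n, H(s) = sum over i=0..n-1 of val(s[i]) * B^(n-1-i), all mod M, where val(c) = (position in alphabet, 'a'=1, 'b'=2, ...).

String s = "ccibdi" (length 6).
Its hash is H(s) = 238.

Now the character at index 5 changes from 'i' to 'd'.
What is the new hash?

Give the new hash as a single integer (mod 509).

val('i') = 9, val('d') = 4
Position k = 5, exponent = n-1-k = 0
B^0 mod M = 5^0 mod 509 = 1
Delta = (4 - 9) * 1 mod 509 = 504
New hash = (238 + 504) mod 509 = 233

Answer: 233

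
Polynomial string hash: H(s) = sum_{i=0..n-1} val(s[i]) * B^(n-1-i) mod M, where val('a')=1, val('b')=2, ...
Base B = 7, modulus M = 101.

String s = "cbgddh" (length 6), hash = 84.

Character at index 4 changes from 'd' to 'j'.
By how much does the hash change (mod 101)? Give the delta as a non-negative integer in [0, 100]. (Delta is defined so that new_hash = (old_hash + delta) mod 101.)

Answer: 42

Derivation:
Delta formula: (val(new) - val(old)) * B^(n-1-k) mod M
  val('j') - val('d') = 10 - 4 = 6
  B^(n-1-k) = 7^1 mod 101 = 7
  Delta = 6 * 7 mod 101 = 42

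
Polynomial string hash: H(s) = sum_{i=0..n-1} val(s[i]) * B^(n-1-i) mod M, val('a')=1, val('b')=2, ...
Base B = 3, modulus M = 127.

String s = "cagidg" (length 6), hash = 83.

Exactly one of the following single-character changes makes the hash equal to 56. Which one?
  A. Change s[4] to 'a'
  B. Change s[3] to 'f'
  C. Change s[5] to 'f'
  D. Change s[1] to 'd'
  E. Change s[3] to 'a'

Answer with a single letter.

Answer: B

Derivation:
Option A: s[4]='d'->'a', delta=(1-4)*3^1 mod 127 = 118, hash=83+118 mod 127 = 74
Option B: s[3]='i'->'f', delta=(6-9)*3^2 mod 127 = 100, hash=83+100 mod 127 = 56 <-- target
Option C: s[5]='g'->'f', delta=(6-7)*3^0 mod 127 = 126, hash=83+126 mod 127 = 82
Option D: s[1]='a'->'d', delta=(4-1)*3^4 mod 127 = 116, hash=83+116 mod 127 = 72
Option E: s[3]='i'->'a', delta=(1-9)*3^2 mod 127 = 55, hash=83+55 mod 127 = 11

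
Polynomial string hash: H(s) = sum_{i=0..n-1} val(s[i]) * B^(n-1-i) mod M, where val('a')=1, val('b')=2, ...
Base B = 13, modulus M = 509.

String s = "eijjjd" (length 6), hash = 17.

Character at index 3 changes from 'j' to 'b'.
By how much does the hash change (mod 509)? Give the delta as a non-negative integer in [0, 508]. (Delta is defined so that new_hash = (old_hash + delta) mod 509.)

Answer: 175

Derivation:
Delta formula: (val(new) - val(old)) * B^(n-1-k) mod M
  val('b') - val('j') = 2 - 10 = -8
  B^(n-1-k) = 13^2 mod 509 = 169
  Delta = -8 * 169 mod 509 = 175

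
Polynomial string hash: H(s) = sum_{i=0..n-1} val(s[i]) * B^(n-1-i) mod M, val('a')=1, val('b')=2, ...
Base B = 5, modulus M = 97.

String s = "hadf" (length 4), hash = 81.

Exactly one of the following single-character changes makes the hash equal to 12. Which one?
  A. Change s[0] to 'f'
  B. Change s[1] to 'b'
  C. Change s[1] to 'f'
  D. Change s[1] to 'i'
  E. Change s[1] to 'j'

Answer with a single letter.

Option A: s[0]='h'->'f', delta=(6-8)*5^3 mod 97 = 41, hash=81+41 mod 97 = 25
Option B: s[1]='a'->'b', delta=(2-1)*5^2 mod 97 = 25, hash=81+25 mod 97 = 9
Option C: s[1]='a'->'f', delta=(6-1)*5^2 mod 97 = 28, hash=81+28 mod 97 = 12 <-- target
Option D: s[1]='a'->'i', delta=(9-1)*5^2 mod 97 = 6, hash=81+6 mod 97 = 87
Option E: s[1]='a'->'j', delta=(10-1)*5^2 mod 97 = 31, hash=81+31 mod 97 = 15

Answer: C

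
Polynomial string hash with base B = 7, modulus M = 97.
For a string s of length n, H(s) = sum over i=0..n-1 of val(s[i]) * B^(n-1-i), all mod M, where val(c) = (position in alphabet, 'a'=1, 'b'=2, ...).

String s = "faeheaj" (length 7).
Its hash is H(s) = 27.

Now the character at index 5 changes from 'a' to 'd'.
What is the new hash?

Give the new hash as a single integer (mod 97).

val('a') = 1, val('d') = 4
Position k = 5, exponent = n-1-k = 1
B^1 mod M = 7^1 mod 97 = 7
Delta = (4 - 1) * 7 mod 97 = 21
New hash = (27 + 21) mod 97 = 48

Answer: 48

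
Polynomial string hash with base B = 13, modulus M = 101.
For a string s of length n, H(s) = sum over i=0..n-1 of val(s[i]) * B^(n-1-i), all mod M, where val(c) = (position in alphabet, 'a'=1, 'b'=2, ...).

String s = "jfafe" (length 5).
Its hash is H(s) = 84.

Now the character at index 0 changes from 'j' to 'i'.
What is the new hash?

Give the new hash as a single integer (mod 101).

val('j') = 10, val('i') = 9
Position k = 0, exponent = n-1-k = 4
B^4 mod M = 13^4 mod 101 = 79
Delta = (9 - 10) * 79 mod 101 = 22
New hash = (84 + 22) mod 101 = 5

Answer: 5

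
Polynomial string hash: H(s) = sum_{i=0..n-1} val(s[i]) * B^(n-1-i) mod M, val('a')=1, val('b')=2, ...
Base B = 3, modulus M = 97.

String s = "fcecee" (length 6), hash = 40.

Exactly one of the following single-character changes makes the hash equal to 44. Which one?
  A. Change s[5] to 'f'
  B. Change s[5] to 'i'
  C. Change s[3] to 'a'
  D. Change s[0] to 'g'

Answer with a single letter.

Answer: B

Derivation:
Option A: s[5]='e'->'f', delta=(6-5)*3^0 mod 97 = 1, hash=40+1 mod 97 = 41
Option B: s[5]='e'->'i', delta=(9-5)*3^0 mod 97 = 4, hash=40+4 mod 97 = 44 <-- target
Option C: s[3]='c'->'a', delta=(1-3)*3^2 mod 97 = 79, hash=40+79 mod 97 = 22
Option D: s[0]='f'->'g', delta=(7-6)*3^5 mod 97 = 49, hash=40+49 mod 97 = 89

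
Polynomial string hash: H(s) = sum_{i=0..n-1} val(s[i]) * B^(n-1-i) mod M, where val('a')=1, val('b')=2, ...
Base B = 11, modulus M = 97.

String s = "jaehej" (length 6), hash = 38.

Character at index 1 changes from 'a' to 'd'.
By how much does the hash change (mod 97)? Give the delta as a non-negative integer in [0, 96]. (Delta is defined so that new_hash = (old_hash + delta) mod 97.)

Delta formula: (val(new) - val(old)) * B^(n-1-k) mod M
  val('d') - val('a') = 4 - 1 = 3
  B^(n-1-k) = 11^4 mod 97 = 91
  Delta = 3 * 91 mod 97 = 79

Answer: 79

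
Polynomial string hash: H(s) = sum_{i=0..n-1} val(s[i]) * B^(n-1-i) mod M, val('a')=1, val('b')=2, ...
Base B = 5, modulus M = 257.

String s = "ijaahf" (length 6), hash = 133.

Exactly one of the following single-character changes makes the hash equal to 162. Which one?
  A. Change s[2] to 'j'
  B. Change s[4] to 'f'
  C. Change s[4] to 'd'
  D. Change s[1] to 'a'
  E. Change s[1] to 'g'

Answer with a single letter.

Option A: s[2]='a'->'j', delta=(10-1)*5^3 mod 257 = 97, hash=133+97 mod 257 = 230
Option B: s[4]='h'->'f', delta=(6-8)*5^1 mod 257 = 247, hash=133+247 mod 257 = 123
Option C: s[4]='h'->'d', delta=(4-8)*5^1 mod 257 = 237, hash=133+237 mod 257 = 113
Option D: s[1]='j'->'a', delta=(1-10)*5^4 mod 257 = 29, hash=133+29 mod 257 = 162 <-- target
Option E: s[1]='j'->'g', delta=(7-10)*5^4 mod 257 = 181, hash=133+181 mod 257 = 57

Answer: D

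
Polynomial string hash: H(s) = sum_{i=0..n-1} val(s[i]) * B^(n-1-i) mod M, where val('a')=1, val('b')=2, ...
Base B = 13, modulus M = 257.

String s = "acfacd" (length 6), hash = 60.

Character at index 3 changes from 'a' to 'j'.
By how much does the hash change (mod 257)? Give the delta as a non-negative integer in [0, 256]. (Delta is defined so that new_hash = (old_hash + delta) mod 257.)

Answer: 236

Derivation:
Delta formula: (val(new) - val(old)) * B^(n-1-k) mod M
  val('j') - val('a') = 10 - 1 = 9
  B^(n-1-k) = 13^2 mod 257 = 169
  Delta = 9 * 169 mod 257 = 236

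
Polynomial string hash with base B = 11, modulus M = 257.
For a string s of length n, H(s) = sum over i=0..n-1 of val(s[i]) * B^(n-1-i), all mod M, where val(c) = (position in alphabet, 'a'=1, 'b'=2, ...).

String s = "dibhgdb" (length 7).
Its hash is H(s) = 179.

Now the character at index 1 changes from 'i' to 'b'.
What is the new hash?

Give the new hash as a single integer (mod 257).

Answer: 24

Derivation:
val('i') = 9, val('b') = 2
Position k = 1, exponent = n-1-k = 5
B^5 mod M = 11^5 mod 257 = 169
Delta = (2 - 9) * 169 mod 257 = 102
New hash = (179 + 102) mod 257 = 24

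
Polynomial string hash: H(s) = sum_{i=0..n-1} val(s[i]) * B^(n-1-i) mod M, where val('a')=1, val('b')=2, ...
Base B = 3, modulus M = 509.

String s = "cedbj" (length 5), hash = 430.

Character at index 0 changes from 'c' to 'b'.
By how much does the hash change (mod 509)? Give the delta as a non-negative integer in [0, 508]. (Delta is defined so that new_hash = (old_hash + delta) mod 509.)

Answer: 428

Derivation:
Delta formula: (val(new) - val(old)) * B^(n-1-k) mod M
  val('b') - val('c') = 2 - 3 = -1
  B^(n-1-k) = 3^4 mod 509 = 81
  Delta = -1 * 81 mod 509 = 428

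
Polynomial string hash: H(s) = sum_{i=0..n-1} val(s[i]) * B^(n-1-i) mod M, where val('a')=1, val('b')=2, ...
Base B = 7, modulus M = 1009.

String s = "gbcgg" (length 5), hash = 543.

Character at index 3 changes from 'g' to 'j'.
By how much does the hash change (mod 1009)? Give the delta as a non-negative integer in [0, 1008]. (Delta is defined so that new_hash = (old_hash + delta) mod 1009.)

Answer: 21

Derivation:
Delta formula: (val(new) - val(old)) * B^(n-1-k) mod M
  val('j') - val('g') = 10 - 7 = 3
  B^(n-1-k) = 7^1 mod 1009 = 7
  Delta = 3 * 7 mod 1009 = 21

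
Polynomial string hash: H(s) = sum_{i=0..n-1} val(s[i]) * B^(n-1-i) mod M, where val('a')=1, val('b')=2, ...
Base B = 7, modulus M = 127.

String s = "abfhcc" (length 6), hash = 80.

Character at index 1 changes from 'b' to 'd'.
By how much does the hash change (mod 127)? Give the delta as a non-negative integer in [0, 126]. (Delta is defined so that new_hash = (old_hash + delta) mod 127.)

Delta formula: (val(new) - val(old)) * B^(n-1-k) mod M
  val('d') - val('b') = 4 - 2 = 2
  B^(n-1-k) = 7^4 mod 127 = 115
  Delta = 2 * 115 mod 127 = 103

Answer: 103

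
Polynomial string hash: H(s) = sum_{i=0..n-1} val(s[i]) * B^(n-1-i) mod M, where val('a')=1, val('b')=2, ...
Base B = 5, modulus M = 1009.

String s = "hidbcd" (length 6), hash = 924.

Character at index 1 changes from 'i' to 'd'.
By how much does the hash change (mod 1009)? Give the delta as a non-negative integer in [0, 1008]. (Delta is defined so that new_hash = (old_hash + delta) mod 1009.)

Answer: 911

Derivation:
Delta formula: (val(new) - val(old)) * B^(n-1-k) mod M
  val('d') - val('i') = 4 - 9 = -5
  B^(n-1-k) = 5^4 mod 1009 = 625
  Delta = -5 * 625 mod 1009 = 911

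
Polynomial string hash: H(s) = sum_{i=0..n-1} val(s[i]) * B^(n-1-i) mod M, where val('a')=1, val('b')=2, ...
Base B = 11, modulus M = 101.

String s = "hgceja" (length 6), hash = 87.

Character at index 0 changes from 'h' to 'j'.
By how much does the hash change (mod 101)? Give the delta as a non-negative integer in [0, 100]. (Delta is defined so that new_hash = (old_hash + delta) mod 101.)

Answer: 13

Derivation:
Delta formula: (val(new) - val(old)) * B^(n-1-k) mod M
  val('j') - val('h') = 10 - 8 = 2
  B^(n-1-k) = 11^5 mod 101 = 57
  Delta = 2 * 57 mod 101 = 13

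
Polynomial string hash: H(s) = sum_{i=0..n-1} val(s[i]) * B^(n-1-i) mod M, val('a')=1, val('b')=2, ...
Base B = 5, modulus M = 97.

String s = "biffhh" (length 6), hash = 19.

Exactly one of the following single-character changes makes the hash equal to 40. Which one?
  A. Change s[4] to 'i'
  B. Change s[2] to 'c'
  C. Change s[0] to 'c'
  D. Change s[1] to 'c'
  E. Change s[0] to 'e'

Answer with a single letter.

Answer: C

Derivation:
Option A: s[4]='h'->'i', delta=(9-8)*5^1 mod 97 = 5, hash=19+5 mod 97 = 24
Option B: s[2]='f'->'c', delta=(3-6)*5^3 mod 97 = 13, hash=19+13 mod 97 = 32
Option C: s[0]='b'->'c', delta=(3-2)*5^5 mod 97 = 21, hash=19+21 mod 97 = 40 <-- target
Option D: s[1]='i'->'c', delta=(3-9)*5^4 mod 97 = 33, hash=19+33 mod 97 = 52
Option E: s[0]='b'->'e', delta=(5-2)*5^5 mod 97 = 63, hash=19+63 mod 97 = 82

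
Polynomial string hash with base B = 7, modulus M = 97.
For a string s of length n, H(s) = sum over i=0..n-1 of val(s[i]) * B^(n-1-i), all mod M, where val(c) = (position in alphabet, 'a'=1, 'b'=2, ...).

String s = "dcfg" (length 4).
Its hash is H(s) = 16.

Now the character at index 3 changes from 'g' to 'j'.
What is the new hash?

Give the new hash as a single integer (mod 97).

Answer: 19

Derivation:
val('g') = 7, val('j') = 10
Position k = 3, exponent = n-1-k = 0
B^0 mod M = 7^0 mod 97 = 1
Delta = (10 - 7) * 1 mod 97 = 3
New hash = (16 + 3) mod 97 = 19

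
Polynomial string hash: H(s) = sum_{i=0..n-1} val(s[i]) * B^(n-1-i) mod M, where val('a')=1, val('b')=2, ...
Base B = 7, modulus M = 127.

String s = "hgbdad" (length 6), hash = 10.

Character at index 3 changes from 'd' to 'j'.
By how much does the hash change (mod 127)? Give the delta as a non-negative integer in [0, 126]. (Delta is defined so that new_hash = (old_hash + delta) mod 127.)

Delta formula: (val(new) - val(old)) * B^(n-1-k) mod M
  val('j') - val('d') = 10 - 4 = 6
  B^(n-1-k) = 7^2 mod 127 = 49
  Delta = 6 * 49 mod 127 = 40

Answer: 40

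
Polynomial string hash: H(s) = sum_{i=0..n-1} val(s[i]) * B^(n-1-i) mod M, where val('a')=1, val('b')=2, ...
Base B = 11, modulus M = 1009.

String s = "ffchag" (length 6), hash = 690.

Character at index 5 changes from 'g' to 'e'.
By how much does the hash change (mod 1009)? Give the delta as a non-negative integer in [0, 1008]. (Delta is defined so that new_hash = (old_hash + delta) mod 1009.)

Delta formula: (val(new) - val(old)) * B^(n-1-k) mod M
  val('e') - val('g') = 5 - 7 = -2
  B^(n-1-k) = 11^0 mod 1009 = 1
  Delta = -2 * 1 mod 1009 = 1007

Answer: 1007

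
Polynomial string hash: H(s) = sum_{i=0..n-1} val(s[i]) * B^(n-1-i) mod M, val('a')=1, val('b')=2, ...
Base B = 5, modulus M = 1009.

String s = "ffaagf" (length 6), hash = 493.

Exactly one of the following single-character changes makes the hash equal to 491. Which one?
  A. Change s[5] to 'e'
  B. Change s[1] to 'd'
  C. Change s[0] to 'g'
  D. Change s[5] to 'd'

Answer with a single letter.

Answer: D

Derivation:
Option A: s[5]='f'->'e', delta=(5-6)*5^0 mod 1009 = 1008, hash=493+1008 mod 1009 = 492
Option B: s[1]='f'->'d', delta=(4-6)*5^4 mod 1009 = 768, hash=493+768 mod 1009 = 252
Option C: s[0]='f'->'g', delta=(7-6)*5^5 mod 1009 = 98, hash=493+98 mod 1009 = 591
Option D: s[5]='f'->'d', delta=(4-6)*5^0 mod 1009 = 1007, hash=493+1007 mod 1009 = 491 <-- target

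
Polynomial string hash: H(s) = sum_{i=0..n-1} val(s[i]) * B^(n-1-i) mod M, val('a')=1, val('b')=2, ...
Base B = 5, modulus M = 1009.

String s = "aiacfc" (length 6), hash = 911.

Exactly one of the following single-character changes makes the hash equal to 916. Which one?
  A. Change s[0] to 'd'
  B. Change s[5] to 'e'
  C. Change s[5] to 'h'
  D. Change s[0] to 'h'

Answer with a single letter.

Answer: C

Derivation:
Option A: s[0]='a'->'d', delta=(4-1)*5^5 mod 1009 = 294, hash=911+294 mod 1009 = 196
Option B: s[5]='c'->'e', delta=(5-3)*5^0 mod 1009 = 2, hash=911+2 mod 1009 = 913
Option C: s[5]='c'->'h', delta=(8-3)*5^0 mod 1009 = 5, hash=911+5 mod 1009 = 916 <-- target
Option D: s[0]='a'->'h', delta=(8-1)*5^5 mod 1009 = 686, hash=911+686 mod 1009 = 588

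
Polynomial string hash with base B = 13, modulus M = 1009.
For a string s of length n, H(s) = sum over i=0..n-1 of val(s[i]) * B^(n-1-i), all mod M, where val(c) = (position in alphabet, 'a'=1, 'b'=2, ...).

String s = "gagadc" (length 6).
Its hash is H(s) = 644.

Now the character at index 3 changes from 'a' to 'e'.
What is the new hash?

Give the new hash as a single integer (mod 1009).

val('a') = 1, val('e') = 5
Position k = 3, exponent = n-1-k = 2
B^2 mod M = 13^2 mod 1009 = 169
Delta = (5 - 1) * 169 mod 1009 = 676
New hash = (644 + 676) mod 1009 = 311

Answer: 311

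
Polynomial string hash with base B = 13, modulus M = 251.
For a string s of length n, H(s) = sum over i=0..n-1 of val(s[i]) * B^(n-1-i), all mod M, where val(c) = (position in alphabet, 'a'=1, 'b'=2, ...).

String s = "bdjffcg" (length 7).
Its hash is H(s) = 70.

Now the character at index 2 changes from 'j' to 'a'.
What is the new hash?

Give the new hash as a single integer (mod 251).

Answer: 45

Derivation:
val('j') = 10, val('a') = 1
Position k = 2, exponent = n-1-k = 4
B^4 mod M = 13^4 mod 251 = 198
Delta = (1 - 10) * 198 mod 251 = 226
New hash = (70 + 226) mod 251 = 45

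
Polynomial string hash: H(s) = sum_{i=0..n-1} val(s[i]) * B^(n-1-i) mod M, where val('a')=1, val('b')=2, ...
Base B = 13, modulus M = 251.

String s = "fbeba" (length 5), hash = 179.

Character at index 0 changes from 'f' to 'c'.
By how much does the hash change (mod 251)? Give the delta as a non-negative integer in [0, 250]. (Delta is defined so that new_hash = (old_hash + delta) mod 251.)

Answer: 159

Derivation:
Delta formula: (val(new) - val(old)) * B^(n-1-k) mod M
  val('c') - val('f') = 3 - 6 = -3
  B^(n-1-k) = 13^4 mod 251 = 198
  Delta = -3 * 198 mod 251 = 159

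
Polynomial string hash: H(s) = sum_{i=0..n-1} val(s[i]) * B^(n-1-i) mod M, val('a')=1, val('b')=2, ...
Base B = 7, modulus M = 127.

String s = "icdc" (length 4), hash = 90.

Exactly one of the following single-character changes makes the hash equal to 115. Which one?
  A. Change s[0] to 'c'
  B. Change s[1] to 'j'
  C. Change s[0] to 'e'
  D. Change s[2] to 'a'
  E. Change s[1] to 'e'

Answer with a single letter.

Option A: s[0]='i'->'c', delta=(3-9)*7^3 mod 127 = 101, hash=90+101 mod 127 = 64
Option B: s[1]='c'->'j', delta=(10-3)*7^2 mod 127 = 89, hash=90+89 mod 127 = 52
Option C: s[0]='i'->'e', delta=(5-9)*7^3 mod 127 = 25, hash=90+25 mod 127 = 115 <-- target
Option D: s[2]='d'->'a', delta=(1-4)*7^1 mod 127 = 106, hash=90+106 mod 127 = 69
Option E: s[1]='c'->'e', delta=(5-3)*7^2 mod 127 = 98, hash=90+98 mod 127 = 61

Answer: C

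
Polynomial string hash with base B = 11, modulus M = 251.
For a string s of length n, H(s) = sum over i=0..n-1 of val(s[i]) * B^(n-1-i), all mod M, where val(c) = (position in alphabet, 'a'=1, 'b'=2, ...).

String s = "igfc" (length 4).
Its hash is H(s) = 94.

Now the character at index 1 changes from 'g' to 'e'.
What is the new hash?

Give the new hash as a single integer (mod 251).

Answer: 103

Derivation:
val('g') = 7, val('e') = 5
Position k = 1, exponent = n-1-k = 2
B^2 mod M = 11^2 mod 251 = 121
Delta = (5 - 7) * 121 mod 251 = 9
New hash = (94 + 9) mod 251 = 103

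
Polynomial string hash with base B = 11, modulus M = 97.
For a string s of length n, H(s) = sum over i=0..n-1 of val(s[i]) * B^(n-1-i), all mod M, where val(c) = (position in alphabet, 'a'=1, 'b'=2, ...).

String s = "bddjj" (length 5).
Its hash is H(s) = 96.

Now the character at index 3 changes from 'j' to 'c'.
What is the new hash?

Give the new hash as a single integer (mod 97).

val('j') = 10, val('c') = 3
Position k = 3, exponent = n-1-k = 1
B^1 mod M = 11^1 mod 97 = 11
Delta = (3 - 10) * 11 mod 97 = 20
New hash = (96 + 20) mod 97 = 19

Answer: 19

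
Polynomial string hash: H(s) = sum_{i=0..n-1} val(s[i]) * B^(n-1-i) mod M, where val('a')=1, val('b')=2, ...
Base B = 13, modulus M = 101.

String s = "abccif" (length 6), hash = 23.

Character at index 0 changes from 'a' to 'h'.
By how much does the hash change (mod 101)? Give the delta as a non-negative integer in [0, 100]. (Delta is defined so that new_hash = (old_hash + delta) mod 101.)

Delta formula: (val(new) - val(old)) * B^(n-1-k) mod M
  val('h') - val('a') = 8 - 1 = 7
  B^(n-1-k) = 13^5 mod 101 = 17
  Delta = 7 * 17 mod 101 = 18

Answer: 18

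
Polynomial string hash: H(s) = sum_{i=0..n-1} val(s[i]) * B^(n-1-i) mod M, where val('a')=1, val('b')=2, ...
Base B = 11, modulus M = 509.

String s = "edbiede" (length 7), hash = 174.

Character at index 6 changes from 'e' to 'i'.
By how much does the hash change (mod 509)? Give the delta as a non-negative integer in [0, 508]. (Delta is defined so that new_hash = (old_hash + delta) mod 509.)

Delta formula: (val(new) - val(old)) * B^(n-1-k) mod M
  val('i') - val('e') = 9 - 5 = 4
  B^(n-1-k) = 11^0 mod 509 = 1
  Delta = 4 * 1 mod 509 = 4

Answer: 4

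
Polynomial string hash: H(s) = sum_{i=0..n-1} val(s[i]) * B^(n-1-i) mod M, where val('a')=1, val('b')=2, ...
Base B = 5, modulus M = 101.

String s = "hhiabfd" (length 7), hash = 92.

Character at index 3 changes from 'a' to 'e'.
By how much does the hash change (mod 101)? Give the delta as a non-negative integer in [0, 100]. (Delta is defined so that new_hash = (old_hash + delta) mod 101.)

Delta formula: (val(new) - val(old)) * B^(n-1-k) mod M
  val('e') - val('a') = 5 - 1 = 4
  B^(n-1-k) = 5^3 mod 101 = 24
  Delta = 4 * 24 mod 101 = 96

Answer: 96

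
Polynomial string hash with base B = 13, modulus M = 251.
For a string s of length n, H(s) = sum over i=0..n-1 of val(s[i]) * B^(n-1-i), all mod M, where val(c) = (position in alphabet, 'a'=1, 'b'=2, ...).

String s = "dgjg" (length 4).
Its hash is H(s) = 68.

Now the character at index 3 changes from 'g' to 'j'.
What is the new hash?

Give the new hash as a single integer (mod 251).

val('g') = 7, val('j') = 10
Position k = 3, exponent = n-1-k = 0
B^0 mod M = 13^0 mod 251 = 1
Delta = (10 - 7) * 1 mod 251 = 3
New hash = (68 + 3) mod 251 = 71

Answer: 71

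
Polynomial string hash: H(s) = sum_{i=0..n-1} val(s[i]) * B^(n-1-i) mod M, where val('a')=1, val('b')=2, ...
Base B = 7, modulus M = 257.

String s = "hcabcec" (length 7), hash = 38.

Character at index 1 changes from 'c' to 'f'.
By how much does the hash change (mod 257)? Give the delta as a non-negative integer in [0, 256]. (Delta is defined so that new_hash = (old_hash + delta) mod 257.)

Delta formula: (val(new) - val(old)) * B^(n-1-k) mod M
  val('f') - val('c') = 6 - 3 = 3
  B^(n-1-k) = 7^5 mod 257 = 102
  Delta = 3 * 102 mod 257 = 49

Answer: 49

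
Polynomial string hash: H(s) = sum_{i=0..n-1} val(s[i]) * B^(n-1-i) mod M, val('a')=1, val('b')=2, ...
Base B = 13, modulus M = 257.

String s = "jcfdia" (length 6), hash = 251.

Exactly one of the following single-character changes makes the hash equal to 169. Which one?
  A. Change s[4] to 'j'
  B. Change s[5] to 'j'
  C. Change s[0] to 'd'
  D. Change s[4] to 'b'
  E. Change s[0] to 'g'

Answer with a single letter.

Answer: C

Derivation:
Option A: s[4]='i'->'j', delta=(10-9)*13^1 mod 257 = 13, hash=251+13 mod 257 = 7
Option B: s[5]='a'->'j', delta=(10-1)*13^0 mod 257 = 9, hash=251+9 mod 257 = 3
Option C: s[0]='j'->'d', delta=(4-10)*13^5 mod 257 = 175, hash=251+175 mod 257 = 169 <-- target
Option D: s[4]='i'->'b', delta=(2-9)*13^1 mod 257 = 166, hash=251+166 mod 257 = 160
Option E: s[0]='j'->'g', delta=(7-10)*13^5 mod 257 = 216, hash=251+216 mod 257 = 210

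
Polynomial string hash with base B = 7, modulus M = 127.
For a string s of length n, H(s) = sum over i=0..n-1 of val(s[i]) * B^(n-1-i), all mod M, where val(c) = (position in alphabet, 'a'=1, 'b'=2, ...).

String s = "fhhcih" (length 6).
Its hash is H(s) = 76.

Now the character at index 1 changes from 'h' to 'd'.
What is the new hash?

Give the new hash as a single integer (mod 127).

Answer: 124

Derivation:
val('h') = 8, val('d') = 4
Position k = 1, exponent = n-1-k = 4
B^4 mod M = 7^4 mod 127 = 115
Delta = (4 - 8) * 115 mod 127 = 48
New hash = (76 + 48) mod 127 = 124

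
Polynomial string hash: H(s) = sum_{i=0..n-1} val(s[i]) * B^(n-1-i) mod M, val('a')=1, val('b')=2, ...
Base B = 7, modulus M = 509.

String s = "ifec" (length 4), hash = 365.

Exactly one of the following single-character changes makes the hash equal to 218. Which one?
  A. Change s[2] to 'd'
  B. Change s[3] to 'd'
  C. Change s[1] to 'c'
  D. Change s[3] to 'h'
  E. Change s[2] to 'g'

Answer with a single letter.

Option A: s[2]='e'->'d', delta=(4-5)*7^1 mod 509 = 502, hash=365+502 mod 509 = 358
Option B: s[3]='c'->'d', delta=(4-3)*7^0 mod 509 = 1, hash=365+1 mod 509 = 366
Option C: s[1]='f'->'c', delta=(3-6)*7^2 mod 509 = 362, hash=365+362 mod 509 = 218 <-- target
Option D: s[3]='c'->'h', delta=(8-3)*7^0 mod 509 = 5, hash=365+5 mod 509 = 370
Option E: s[2]='e'->'g', delta=(7-5)*7^1 mod 509 = 14, hash=365+14 mod 509 = 379

Answer: C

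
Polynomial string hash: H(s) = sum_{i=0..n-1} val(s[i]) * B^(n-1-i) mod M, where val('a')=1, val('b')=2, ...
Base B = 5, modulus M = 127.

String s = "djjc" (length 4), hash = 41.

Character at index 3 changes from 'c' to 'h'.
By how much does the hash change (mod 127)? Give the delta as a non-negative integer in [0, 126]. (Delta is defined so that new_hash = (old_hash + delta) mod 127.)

Answer: 5

Derivation:
Delta formula: (val(new) - val(old)) * B^(n-1-k) mod M
  val('h') - val('c') = 8 - 3 = 5
  B^(n-1-k) = 5^0 mod 127 = 1
  Delta = 5 * 1 mod 127 = 5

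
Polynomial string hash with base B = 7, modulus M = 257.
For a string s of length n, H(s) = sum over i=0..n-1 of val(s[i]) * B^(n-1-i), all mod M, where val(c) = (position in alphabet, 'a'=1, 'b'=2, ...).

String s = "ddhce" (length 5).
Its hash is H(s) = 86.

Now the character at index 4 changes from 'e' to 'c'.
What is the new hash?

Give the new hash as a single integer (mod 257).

val('e') = 5, val('c') = 3
Position k = 4, exponent = n-1-k = 0
B^0 mod M = 7^0 mod 257 = 1
Delta = (3 - 5) * 1 mod 257 = 255
New hash = (86 + 255) mod 257 = 84

Answer: 84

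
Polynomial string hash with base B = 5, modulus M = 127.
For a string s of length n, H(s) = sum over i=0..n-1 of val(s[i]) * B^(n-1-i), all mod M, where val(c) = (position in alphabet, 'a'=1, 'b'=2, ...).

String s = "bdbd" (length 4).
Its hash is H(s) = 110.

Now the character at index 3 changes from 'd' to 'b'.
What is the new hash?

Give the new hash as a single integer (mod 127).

Answer: 108

Derivation:
val('d') = 4, val('b') = 2
Position k = 3, exponent = n-1-k = 0
B^0 mod M = 5^0 mod 127 = 1
Delta = (2 - 4) * 1 mod 127 = 125
New hash = (110 + 125) mod 127 = 108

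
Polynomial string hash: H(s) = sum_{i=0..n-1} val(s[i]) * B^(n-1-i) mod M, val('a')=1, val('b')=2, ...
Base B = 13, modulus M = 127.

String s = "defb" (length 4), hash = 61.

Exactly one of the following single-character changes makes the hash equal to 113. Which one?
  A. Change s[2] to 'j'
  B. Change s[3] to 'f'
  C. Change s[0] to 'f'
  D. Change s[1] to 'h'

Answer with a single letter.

Answer: A

Derivation:
Option A: s[2]='f'->'j', delta=(10-6)*13^1 mod 127 = 52, hash=61+52 mod 127 = 113 <-- target
Option B: s[3]='b'->'f', delta=(6-2)*13^0 mod 127 = 4, hash=61+4 mod 127 = 65
Option C: s[0]='d'->'f', delta=(6-4)*13^3 mod 127 = 76, hash=61+76 mod 127 = 10
Option D: s[1]='e'->'h', delta=(8-5)*13^2 mod 127 = 126, hash=61+126 mod 127 = 60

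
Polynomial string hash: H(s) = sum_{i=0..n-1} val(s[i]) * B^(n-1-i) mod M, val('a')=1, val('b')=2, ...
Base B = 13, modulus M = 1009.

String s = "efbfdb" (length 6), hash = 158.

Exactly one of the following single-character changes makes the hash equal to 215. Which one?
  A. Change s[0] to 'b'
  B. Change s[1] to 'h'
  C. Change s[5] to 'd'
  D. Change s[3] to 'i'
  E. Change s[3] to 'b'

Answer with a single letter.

Option A: s[0]='e'->'b', delta=(2-5)*13^5 mod 1009 = 57, hash=158+57 mod 1009 = 215 <-- target
Option B: s[1]='f'->'h', delta=(8-6)*13^4 mod 1009 = 618, hash=158+618 mod 1009 = 776
Option C: s[5]='b'->'d', delta=(4-2)*13^0 mod 1009 = 2, hash=158+2 mod 1009 = 160
Option D: s[3]='f'->'i', delta=(9-6)*13^2 mod 1009 = 507, hash=158+507 mod 1009 = 665
Option E: s[3]='f'->'b', delta=(2-6)*13^2 mod 1009 = 333, hash=158+333 mod 1009 = 491

Answer: A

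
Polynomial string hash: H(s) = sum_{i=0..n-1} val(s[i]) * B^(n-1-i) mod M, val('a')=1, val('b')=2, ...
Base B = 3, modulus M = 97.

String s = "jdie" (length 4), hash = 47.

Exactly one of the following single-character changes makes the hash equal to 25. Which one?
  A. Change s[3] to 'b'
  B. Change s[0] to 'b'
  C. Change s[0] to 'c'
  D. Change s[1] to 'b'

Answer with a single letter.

Option A: s[3]='e'->'b', delta=(2-5)*3^0 mod 97 = 94, hash=47+94 mod 97 = 44
Option B: s[0]='j'->'b', delta=(2-10)*3^3 mod 97 = 75, hash=47+75 mod 97 = 25 <-- target
Option C: s[0]='j'->'c', delta=(3-10)*3^3 mod 97 = 5, hash=47+5 mod 97 = 52
Option D: s[1]='d'->'b', delta=(2-4)*3^2 mod 97 = 79, hash=47+79 mod 97 = 29

Answer: B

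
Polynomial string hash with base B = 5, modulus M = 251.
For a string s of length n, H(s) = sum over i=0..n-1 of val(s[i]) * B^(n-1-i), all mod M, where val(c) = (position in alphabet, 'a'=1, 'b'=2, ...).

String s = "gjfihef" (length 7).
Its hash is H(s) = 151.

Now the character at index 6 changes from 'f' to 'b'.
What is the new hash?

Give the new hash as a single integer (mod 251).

val('f') = 6, val('b') = 2
Position k = 6, exponent = n-1-k = 0
B^0 mod M = 5^0 mod 251 = 1
Delta = (2 - 6) * 1 mod 251 = 247
New hash = (151 + 247) mod 251 = 147

Answer: 147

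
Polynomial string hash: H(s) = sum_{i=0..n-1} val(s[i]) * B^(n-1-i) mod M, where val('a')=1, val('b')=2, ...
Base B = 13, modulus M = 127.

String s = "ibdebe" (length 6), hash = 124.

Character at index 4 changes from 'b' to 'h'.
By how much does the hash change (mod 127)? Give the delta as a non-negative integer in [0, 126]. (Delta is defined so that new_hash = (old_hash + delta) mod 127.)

Delta formula: (val(new) - val(old)) * B^(n-1-k) mod M
  val('h') - val('b') = 8 - 2 = 6
  B^(n-1-k) = 13^1 mod 127 = 13
  Delta = 6 * 13 mod 127 = 78

Answer: 78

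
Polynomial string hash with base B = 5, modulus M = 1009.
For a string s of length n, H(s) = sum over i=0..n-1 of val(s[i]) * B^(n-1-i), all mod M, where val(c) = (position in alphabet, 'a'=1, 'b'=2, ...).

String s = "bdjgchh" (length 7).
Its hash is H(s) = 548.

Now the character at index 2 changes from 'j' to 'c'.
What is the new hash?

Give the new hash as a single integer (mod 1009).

Answer: 209

Derivation:
val('j') = 10, val('c') = 3
Position k = 2, exponent = n-1-k = 4
B^4 mod M = 5^4 mod 1009 = 625
Delta = (3 - 10) * 625 mod 1009 = 670
New hash = (548 + 670) mod 1009 = 209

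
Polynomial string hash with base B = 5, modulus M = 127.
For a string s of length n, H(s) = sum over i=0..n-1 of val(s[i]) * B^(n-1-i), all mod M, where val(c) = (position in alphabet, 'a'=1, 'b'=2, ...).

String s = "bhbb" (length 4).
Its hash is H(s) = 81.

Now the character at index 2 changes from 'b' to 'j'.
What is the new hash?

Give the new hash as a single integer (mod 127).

Answer: 121

Derivation:
val('b') = 2, val('j') = 10
Position k = 2, exponent = n-1-k = 1
B^1 mod M = 5^1 mod 127 = 5
Delta = (10 - 2) * 5 mod 127 = 40
New hash = (81 + 40) mod 127 = 121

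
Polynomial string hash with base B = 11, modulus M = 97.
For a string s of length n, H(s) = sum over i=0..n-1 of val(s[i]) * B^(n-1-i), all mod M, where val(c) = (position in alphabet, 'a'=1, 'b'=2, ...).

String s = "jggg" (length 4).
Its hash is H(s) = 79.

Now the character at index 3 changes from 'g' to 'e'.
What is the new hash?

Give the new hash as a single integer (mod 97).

val('g') = 7, val('e') = 5
Position k = 3, exponent = n-1-k = 0
B^0 mod M = 11^0 mod 97 = 1
Delta = (5 - 7) * 1 mod 97 = 95
New hash = (79 + 95) mod 97 = 77

Answer: 77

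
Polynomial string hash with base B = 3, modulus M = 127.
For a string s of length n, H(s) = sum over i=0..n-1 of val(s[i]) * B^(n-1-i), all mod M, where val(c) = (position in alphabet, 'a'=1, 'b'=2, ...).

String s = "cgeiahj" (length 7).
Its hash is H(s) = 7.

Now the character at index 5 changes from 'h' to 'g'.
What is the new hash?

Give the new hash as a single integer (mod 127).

Answer: 4

Derivation:
val('h') = 8, val('g') = 7
Position k = 5, exponent = n-1-k = 1
B^1 mod M = 3^1 mod 127 = 3
Delta = (7 - 8) * 3 mod 127 = 124
New hash = (7 + 124) mod 127 = 4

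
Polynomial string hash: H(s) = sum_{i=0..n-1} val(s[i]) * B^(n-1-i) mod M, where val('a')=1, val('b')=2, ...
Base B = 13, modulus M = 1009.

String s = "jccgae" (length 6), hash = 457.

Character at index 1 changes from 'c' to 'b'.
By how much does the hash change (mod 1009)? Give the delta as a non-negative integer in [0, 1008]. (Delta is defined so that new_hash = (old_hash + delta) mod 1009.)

Answer: 700

Derivation:
Delta formula: (val(new) - val(old)) * B^(n-1-k) mod M
  val('b') - val('c') = 2 - 3 = -1
  B^(n-1-k) = 13^4 mod 1009 = 309
  Delta = -1 * 309 mod 1009 = 700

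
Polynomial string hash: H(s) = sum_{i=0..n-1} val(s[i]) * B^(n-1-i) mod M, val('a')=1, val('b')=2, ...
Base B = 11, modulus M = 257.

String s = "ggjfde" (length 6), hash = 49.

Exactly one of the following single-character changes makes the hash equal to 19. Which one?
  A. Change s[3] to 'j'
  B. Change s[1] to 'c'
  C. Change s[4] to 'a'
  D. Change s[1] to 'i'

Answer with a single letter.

Option A: s[3]='f'->'j', delta=(10-6)*11^2 mod 257 = 227, hash=49+227 mod 257 = 19 <-- target
Option B: s[1]='g'->'c', delta=(3-7)*11^4 mod 257 = 32, hash=49+32 mod 257 = 81
Option C: s[4]='d'->'a', delta=(1-4)*11^1 mod 257 = 224, hash=49+224 mod 257 = 16
Option D: s[1]='g'->'i', delta=(9-7)*11^4 mod 257 = 241, hash=49+241 mod 257 = 33

Answer: A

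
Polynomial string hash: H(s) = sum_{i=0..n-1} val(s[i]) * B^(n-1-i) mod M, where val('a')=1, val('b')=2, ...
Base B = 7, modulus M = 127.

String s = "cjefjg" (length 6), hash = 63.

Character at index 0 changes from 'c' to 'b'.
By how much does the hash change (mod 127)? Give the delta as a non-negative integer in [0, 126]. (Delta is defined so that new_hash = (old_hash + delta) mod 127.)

Answer: 84

Derivation:
Delta formula: (val(new) - val(old)) * B^(n-1-k) mod M
  val('b') - val('c') = 2 - 3 = -1
  B^(n-1-k) = 7^5 mod 127 = 43
  Delta = -1 * 43 mod 127 = 84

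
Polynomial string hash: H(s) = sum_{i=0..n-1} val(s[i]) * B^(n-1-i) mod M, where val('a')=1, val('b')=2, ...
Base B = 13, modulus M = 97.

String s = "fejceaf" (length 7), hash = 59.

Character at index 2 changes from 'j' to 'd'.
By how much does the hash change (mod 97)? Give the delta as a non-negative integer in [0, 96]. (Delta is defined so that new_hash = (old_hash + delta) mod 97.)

Delta formula: (val(new) - val(old)) * B^(n-1-k) mod M
  val('d') - val('j') = 4 - 10 = -6
  B^(n-1-k) = 13^4 mod 97 = 43
  Delta = -6 * 43 mod 97 = 33

Answer: 33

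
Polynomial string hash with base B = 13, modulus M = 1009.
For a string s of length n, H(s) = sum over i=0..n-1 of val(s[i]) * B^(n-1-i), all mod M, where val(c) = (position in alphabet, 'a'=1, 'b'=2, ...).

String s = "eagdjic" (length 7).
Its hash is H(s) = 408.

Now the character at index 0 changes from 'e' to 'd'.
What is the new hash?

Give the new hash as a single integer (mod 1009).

Answer: 655

Derivation:
val('e') = 5, val('d') = 4
Position k = 0, exponent = n-1-k = 6
B^6 mod M = 13^6 mod 1009 = 762
Delta = (4 - 5) * 762 mod 1009 = 247
New hash = (408 + 247) mod 1009 = 655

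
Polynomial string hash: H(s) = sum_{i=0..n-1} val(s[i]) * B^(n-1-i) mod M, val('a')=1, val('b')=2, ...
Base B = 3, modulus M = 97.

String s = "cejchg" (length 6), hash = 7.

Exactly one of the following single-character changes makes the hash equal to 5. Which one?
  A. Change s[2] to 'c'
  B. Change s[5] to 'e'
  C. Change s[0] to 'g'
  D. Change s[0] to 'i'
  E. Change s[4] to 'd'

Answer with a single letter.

Answer: B

Derivation:
Option A: s[2]='j'->'c', delta=(3-10)*3^3 mod 97 = 5, hash=7+5 mod 97 = 12
Option B: s[5]='g'->'e', delta=(5-7)*3^0 mod 97 = 95, hash=7+95 mod 97 = 5 <-- target
Option C: s[0]='c'->'g', delta=(7-3)*3^5 mod 97 = 2, hash=7+2 mod 97 = 9
Option D: s[0]='c'->'i', delta=(9-3)*3^5 mod 97 = 3, hash=7+3 mod 97 = 10
Option E: s[4]='h'->'d', delta=(4-8)*3^1 mod 97 = 85, hash=7+85 mod 97 = 92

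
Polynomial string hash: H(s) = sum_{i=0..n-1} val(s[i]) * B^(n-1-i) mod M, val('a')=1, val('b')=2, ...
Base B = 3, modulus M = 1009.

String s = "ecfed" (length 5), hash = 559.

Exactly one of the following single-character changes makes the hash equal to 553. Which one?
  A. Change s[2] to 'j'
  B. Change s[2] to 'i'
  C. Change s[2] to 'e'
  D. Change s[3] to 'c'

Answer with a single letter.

Answer: D

Derivation:
Option A: s[2]='f'->'j', delta=(10-6)*3^2 mod 1009 = 36, hash=559+36 mod 1009 = 595
Option B: s[2]='f'->'i', delta=(9-6)*3^2 mod 1009 = 27, hash=559+27 mod 1009 = 586
Option C: s[2]='f'->'e', delta=(5-6)*3^2 mod 1009 = 1000, hash=559+1000 mod 1009 = 550
Option D: s[3]='e'->'c', delta=(3-5)*3^1 mod 1009 = 1003, hash=559+1003 mod 1009 = 553 <-- target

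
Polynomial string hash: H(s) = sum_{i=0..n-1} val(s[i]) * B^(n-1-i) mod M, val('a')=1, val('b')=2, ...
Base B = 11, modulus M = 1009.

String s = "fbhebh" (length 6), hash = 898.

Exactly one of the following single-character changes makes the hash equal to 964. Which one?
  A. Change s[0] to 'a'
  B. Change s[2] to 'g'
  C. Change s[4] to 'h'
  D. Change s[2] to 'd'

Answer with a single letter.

Option A: s[0]='f'->'a', delta=(1-6)*11^5 mod 1009 = 936, hash=898+936 mod 1009 = 825
Option B: s[2]='h'->'g', delta=(7-8)*11^3 mod 1009 = 687, hash=898+687 mod 1009 = 576
Option C: s[4]='b'->'h', delta=(8-2)*11^1 mod 1009 = 66, hash=898+66 mod 1009 = 964 <-- target
Option D: s[2]='h'->'d', delta=(4-8)*11^3 mod 1009 = 730, hash=898+730 mod 1009 = 619

Answer: C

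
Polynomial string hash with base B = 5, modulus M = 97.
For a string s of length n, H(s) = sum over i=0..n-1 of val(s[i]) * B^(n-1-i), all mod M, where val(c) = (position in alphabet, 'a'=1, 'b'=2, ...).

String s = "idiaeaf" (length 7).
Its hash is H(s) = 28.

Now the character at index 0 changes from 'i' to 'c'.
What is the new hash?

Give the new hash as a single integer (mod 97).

val('i') = 9, val('c') = 3
Position k = 0, exponent = n-1-k = 6
B^6 mod M = 5^6 mod 97 = 8
Delta = (3 - 9) * 8 mod 97 = 49
New hash = (28 + 49) mod 97 = 77

Answer: 77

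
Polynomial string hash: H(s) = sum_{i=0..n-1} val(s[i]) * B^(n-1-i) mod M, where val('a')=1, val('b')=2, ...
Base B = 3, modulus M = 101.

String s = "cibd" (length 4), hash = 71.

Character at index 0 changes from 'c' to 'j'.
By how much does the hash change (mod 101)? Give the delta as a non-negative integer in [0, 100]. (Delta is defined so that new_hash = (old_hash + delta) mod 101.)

Delta formula: (val(new) - val(old)) * B^(n-1-k) mod M
  val('j') - val('c') = 10 - 3 = 7
  B^(n-1-k) = 3^3 mod 101 = 27
  Delta = 7 * 27 mod 101 = 88

Answer: 88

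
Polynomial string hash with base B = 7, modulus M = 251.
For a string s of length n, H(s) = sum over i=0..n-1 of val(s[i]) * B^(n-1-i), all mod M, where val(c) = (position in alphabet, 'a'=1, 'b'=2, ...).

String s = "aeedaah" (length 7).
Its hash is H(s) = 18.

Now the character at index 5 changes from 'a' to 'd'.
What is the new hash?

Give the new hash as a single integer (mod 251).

val('a') = 1, val('d') = 4
Position k = 5, exponent = n-1-k = 1
B^1 mod M = 7^1 mod 251 = 7
Delta = (4 - 1) * 7 mod 251 = 21
New hash = (18 + 21) mod 251 = 39

Answer: 39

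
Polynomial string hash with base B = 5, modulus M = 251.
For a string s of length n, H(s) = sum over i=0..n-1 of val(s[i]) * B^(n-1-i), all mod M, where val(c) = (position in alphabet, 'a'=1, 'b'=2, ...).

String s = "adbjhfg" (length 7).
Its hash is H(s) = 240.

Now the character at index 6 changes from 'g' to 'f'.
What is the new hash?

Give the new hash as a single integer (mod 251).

Answer: 239

Derivation:
val('g') = 7, val('f') = 6
Position k = 6, exponent = n-1-k = 0
B^0 mod M = 5^0 mod 251 = 1
Delta = (6 - 7) * 1 mod 251 = 250
New hash = (240 + 250) mod 251 = 239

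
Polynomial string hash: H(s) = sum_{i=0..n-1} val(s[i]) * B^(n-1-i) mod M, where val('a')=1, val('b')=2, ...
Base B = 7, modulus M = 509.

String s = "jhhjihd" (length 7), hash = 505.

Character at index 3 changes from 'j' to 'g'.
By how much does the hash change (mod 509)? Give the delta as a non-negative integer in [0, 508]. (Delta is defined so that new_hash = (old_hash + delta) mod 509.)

Answer: 498

Derivation:
Delta formula: (val(new) - val(old)) * B^(n-1-k) mod M
  val('g') - val('j') = 7 - 10 = -3
  B^(n-1-k) = 7^3 mod 509 = 343
  Delta = -3 * 343 mod 509 = 498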